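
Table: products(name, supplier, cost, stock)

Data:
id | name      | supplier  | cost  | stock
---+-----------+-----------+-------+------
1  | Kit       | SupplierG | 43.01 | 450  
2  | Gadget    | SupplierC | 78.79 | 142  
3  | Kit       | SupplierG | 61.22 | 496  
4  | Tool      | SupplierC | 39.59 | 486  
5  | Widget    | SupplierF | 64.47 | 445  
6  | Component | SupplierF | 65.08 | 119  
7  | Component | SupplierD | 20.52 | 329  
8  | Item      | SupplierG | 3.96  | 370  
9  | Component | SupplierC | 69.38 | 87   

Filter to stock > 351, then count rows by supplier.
SELECT supplier, COUNT(*)
FROM products
WHERE stock > 351
GROUP BY supplier

Note: WHERE filters rows before grouping.

Result:
  SupplierC: 1
  SupplierF: 1
  SupplierG: 3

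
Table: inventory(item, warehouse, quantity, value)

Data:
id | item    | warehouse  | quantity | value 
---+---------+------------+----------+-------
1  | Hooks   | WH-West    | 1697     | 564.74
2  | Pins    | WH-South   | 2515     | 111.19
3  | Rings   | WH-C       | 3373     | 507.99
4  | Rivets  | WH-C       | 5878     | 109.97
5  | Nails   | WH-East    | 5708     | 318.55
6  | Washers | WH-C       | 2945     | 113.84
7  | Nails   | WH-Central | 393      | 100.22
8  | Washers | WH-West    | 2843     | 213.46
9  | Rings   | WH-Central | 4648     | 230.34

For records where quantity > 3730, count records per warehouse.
SELECT warehouse, COUNT(*)
FROM inventory
WHERE quantity > 3730
GROUP BY warehouse

Note: WHERE filters rows before grouping.

Result:
  WH-C: 1
  WH-Central: 1
  WH-East: 1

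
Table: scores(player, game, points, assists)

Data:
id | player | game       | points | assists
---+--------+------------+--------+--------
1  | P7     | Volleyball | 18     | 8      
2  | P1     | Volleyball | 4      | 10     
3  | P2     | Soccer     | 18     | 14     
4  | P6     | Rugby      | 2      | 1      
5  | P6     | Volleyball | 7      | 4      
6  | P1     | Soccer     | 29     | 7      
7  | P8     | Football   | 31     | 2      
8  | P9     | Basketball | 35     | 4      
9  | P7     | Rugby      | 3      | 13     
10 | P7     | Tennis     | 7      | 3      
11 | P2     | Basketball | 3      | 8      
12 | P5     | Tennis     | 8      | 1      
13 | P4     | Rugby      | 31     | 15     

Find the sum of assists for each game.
SELECT game, SUM(assists) as result
FROM scores
GROUP BY game

Result:
  Basketball: 12
  Football: 2
  Rugby: 29
  Soccer: 21
  Tennis: 4
  Volleyball: 22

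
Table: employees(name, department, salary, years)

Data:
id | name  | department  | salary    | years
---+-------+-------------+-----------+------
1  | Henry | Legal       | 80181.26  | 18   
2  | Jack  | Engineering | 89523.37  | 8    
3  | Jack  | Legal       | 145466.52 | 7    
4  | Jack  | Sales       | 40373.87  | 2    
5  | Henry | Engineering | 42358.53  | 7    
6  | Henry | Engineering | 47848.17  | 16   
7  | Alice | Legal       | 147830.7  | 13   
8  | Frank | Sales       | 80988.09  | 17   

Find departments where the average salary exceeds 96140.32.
SELECT department, AVG(salary)
FROM employees
GROUP BY department
HAVING AVG(salary) > 96140.32

Result:
  Legal: avg=124492.83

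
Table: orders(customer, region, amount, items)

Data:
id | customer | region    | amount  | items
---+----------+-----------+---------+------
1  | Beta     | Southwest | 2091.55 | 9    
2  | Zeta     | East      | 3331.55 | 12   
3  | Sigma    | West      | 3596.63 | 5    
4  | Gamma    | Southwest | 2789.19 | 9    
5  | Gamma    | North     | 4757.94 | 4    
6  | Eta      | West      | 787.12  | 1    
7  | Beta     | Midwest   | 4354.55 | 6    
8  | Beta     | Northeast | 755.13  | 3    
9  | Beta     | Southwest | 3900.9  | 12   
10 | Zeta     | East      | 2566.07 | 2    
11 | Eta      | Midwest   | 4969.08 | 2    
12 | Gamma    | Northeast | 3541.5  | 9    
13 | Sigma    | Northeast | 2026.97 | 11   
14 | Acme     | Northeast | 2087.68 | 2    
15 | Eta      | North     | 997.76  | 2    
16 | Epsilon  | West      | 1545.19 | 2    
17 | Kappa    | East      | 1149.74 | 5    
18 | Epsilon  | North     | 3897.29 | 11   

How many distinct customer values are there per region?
SELECT region, COUNT(DISTINCT customer)
FROM orders
GROUP BY region

Result:
  East: 2 distinct
  Midwest: 2 distinct
  North: 3 distinct
  Northeast: 4 distinct
  Southwest: 2 distinct
  West: 3 distinct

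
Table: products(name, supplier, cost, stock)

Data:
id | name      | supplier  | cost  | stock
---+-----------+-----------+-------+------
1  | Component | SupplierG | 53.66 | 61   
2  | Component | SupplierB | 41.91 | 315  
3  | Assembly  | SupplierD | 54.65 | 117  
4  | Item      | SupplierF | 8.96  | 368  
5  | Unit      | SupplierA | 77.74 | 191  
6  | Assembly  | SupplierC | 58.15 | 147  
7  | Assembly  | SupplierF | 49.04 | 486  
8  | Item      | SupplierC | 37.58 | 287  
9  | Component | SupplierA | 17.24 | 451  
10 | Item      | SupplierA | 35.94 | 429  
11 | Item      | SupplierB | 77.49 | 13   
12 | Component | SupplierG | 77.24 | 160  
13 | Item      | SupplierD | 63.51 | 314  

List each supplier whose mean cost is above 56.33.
SELECT supplier, AVG(cost)
FROM products
GROUP BY supplier
HAVING AVG(cost) > 56.33

Result:
  SupplierB: avg=59.70
  SupplierD: avg=59.08
  SupplierG: avg=65.45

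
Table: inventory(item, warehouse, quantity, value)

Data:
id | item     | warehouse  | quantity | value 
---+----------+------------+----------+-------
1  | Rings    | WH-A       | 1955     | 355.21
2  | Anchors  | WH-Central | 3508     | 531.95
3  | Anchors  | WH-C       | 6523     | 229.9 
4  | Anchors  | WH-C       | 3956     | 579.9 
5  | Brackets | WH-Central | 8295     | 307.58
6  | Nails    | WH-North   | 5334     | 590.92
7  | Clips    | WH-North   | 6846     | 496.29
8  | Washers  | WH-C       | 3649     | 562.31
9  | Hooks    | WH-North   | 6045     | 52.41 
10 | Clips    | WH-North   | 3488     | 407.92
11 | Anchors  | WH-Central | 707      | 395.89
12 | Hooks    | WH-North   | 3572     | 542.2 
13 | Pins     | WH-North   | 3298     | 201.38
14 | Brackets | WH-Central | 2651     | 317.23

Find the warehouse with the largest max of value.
SELECT warehouse, MAX(value) as val
FROM inventory
GROUP BY warehouse
ORDER BY val DESC
LIMIT 1

Result: WH-North with max(value) = 590.92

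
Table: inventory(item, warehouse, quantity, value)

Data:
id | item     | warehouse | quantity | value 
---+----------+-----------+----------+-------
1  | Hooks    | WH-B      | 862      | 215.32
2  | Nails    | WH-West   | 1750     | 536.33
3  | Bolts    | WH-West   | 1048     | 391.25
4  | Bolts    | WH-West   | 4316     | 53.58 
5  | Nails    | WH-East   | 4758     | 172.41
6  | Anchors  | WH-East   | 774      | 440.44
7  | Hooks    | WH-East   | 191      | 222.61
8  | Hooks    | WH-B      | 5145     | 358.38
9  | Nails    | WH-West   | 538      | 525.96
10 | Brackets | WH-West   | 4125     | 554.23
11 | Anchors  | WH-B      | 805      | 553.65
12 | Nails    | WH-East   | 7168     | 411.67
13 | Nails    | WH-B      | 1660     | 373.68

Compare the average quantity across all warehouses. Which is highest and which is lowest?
SELECT warehouse, AVG(quantity)
FROM inventory
GROUP BY warehouse
ORDER BY AVG(quantity)

All groups:
  WH-B: 2118.00
  WH-West: 2355.40
  WH-East: 3222.75

Highest: WH-East (3222.75)
Lowest: WH-B (2118.00)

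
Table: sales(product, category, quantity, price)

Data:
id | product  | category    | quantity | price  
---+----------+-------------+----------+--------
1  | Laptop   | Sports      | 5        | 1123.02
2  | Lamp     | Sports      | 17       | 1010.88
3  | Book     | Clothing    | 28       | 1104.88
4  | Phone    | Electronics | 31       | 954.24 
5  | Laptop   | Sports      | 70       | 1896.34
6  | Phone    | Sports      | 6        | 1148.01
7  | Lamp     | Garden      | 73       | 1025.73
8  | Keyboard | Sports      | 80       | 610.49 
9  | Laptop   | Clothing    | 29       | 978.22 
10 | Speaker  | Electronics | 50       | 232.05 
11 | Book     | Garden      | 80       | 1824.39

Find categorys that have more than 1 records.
SELECT category, COUNT(*) as cnt
FROM sales
GROUP BY category
HAVING COUNT(*) > 1

Result:
  Clothing: 2
  Electronics: 2
  Garden: 2
  Sports: 5

Note: HAVING filters groups after aggregation, WHERE filters rows before.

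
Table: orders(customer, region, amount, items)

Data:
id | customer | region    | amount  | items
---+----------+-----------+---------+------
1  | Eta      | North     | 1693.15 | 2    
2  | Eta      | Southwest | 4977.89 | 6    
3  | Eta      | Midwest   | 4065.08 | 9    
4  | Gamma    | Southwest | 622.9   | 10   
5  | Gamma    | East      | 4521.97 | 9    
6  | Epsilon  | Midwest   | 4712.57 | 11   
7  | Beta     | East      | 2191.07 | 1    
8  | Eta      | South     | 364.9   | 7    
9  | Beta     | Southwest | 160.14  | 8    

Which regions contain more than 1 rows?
SELECT region, COUNT(*) as cnt
FROM orders
GROUP BY region
HAVING COUNT(*) > 1

Result:
  East: 2
  Midwest: 2
  Southwest: 3

Note: HAVING filters groups after aggregation, WHERE filters rows before.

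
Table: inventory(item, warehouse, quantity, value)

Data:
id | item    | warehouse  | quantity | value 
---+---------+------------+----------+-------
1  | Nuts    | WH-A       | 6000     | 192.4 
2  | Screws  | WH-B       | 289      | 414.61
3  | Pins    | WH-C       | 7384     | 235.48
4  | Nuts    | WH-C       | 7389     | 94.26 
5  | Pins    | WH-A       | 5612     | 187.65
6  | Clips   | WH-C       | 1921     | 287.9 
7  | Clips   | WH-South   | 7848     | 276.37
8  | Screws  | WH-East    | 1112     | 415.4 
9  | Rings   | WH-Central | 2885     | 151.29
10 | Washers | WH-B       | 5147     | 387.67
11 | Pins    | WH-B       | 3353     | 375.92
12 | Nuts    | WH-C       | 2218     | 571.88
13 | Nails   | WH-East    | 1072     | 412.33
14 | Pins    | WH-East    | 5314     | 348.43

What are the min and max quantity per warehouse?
SELECT warehouse, MIN(quantity), MAX(quantity)
FROM inventory
GROUP BY warehouse

Result:
  WH-A: min=5612, max=6000
  WH-B: min=289, max=5147
  WH-C: min=1921, max=7389
  WH-Central: min=2885, max=2885
  WH-East: min=1072, max=5314
  WH-South: min=7848, max=7848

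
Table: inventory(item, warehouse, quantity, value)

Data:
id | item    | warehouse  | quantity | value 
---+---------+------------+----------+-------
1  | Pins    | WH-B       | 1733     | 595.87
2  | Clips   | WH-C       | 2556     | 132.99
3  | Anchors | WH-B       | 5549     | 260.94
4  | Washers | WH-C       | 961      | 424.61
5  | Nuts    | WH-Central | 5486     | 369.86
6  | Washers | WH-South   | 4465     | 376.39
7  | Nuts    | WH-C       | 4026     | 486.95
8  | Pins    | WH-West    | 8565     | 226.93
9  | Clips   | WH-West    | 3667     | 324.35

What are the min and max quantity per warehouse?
SELECT warehouse, MIN(quantity), MAX(quantity)
FROM inventory
GROUP BY warehouse

Result:
  WH-B: min=1733, max=5549
  WH-C: min=961, max=4026
  WH-Central: min=5486, max=5486
  WH-South: min=4465, max=4465
  WH-West: min=3667, max=8565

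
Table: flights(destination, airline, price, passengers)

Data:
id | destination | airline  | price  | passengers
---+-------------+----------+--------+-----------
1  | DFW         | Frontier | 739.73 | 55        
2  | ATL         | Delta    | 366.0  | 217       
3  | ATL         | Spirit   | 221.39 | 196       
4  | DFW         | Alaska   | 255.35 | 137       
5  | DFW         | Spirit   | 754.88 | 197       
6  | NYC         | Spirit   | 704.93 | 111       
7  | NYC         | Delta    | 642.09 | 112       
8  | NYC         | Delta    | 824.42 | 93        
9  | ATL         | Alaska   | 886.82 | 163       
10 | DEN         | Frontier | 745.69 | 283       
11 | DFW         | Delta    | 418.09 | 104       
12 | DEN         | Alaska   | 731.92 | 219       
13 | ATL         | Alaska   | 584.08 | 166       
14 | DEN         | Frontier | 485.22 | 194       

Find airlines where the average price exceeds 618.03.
SELECT airline, AVG(price)
FROM flights
GROUP BY airline
HAVING AVG(price) > 618.03

Result:
  Frontier: avg=656.88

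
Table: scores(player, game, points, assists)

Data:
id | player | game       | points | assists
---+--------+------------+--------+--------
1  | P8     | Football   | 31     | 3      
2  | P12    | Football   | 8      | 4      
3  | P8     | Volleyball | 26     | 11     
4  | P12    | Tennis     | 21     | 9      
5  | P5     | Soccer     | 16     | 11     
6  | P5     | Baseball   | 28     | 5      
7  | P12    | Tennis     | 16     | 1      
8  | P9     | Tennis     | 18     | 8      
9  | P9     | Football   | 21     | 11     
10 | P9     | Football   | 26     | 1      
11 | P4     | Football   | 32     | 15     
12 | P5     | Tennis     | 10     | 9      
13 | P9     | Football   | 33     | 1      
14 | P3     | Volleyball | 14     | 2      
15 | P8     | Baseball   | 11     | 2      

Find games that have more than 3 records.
SELECT game, COUNT(*) as cnt
FROM scores
GROUP BY game
HAVING COUNT(*) > 3

Result:
  Football: 6
  Tennis: 4

Note: HAVING filters groups after aggregation, WHERE filters rows before.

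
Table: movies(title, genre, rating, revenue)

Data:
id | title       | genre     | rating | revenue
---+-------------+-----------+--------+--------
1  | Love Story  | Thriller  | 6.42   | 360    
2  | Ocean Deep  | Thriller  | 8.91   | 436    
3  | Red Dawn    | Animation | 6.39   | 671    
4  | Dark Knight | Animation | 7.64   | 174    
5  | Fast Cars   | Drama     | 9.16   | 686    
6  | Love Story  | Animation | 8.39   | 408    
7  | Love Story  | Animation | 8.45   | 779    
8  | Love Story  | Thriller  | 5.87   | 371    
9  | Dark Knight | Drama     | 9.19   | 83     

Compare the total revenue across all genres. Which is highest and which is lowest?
SELECT genre, SUM(revenue)
FROM movies
GROUP BY genre
ORDER BY SUM(revenue)

All groups:
  Drama: 769
  Thriller: 1167
  Animation: 2032

Highest: Animation (2032)
Lowest: Drama (769)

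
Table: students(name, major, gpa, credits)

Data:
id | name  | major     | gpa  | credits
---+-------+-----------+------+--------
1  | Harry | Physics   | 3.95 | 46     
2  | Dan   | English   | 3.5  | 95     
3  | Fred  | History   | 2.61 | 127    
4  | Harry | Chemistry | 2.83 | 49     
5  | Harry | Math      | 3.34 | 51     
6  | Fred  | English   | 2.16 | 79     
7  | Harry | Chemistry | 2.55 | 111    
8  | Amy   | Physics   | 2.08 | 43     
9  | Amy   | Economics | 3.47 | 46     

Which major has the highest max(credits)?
SELECT major, MAX(credits) as val
FROM students
GROUP BY major
ORDER BY val DESC
LIMIT 1

Result: History with max(credits) = 127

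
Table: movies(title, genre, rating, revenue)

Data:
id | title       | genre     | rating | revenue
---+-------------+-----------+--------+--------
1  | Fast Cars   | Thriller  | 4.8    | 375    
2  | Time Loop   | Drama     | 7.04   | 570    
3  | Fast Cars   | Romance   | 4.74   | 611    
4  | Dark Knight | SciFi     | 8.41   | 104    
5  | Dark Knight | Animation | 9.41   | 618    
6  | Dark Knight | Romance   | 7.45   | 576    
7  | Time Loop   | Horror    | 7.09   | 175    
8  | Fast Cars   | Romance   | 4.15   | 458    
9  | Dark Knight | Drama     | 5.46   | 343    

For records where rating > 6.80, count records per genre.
SELECT genre, COUNT(*)
FROM movies
WHERE rating > 6.80
GROUP BY genre

Note: WHERE filters rows before grouping.

Result:
  Animation: 1
  Drama: 1
  Horror: 1
  Romance: 1
  SciFi: 1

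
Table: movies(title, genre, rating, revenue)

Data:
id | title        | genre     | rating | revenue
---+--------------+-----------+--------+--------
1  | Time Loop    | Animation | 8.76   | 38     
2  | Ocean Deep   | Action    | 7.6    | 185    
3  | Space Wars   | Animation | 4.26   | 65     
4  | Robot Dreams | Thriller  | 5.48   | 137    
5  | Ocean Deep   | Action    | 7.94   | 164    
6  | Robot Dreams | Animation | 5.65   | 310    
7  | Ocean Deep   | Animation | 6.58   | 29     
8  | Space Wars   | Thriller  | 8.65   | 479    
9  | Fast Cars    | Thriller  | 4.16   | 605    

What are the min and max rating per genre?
SELECT genre, MIN(rating), MAX(rating)
FROM movies
GROUP BY genre

Result:
  Action: min=7.60, max=7.94
  Animation: min=4.26, max=8.76
  Thriller: min=4.16, max=8.65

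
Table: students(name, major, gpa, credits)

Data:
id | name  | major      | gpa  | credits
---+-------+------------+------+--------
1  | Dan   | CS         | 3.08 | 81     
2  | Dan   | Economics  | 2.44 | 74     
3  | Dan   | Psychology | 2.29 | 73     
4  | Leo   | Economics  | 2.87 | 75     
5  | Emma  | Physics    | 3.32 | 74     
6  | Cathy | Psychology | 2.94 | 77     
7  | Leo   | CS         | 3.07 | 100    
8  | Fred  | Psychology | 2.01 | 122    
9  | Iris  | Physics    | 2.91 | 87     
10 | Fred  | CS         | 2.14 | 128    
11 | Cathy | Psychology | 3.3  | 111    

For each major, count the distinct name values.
SELECT major, COUNT(DISTINCT name)
FROM students
GROUP BY major

Result:
  CS: 3 distinct
  Economics: 2 distinct
  Physics: 2 distinct
  Psychology: 3 distinct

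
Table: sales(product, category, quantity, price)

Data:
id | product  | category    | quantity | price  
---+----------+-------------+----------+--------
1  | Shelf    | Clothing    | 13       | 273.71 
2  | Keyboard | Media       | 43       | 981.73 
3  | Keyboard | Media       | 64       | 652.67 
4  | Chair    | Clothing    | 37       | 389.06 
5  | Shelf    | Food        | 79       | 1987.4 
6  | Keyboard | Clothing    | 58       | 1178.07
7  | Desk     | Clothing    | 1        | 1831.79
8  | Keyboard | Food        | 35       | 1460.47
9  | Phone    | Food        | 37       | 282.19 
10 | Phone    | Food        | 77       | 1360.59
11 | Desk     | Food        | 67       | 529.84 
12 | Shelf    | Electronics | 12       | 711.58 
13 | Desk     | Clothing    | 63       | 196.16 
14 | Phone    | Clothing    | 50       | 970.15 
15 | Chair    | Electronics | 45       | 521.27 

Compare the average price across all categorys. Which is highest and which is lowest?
SELECT category, AVG(price)
FROM sales
GROUP BY category
ORDER BY AVG(price)

All groups:
  Electronics: 616.43
  Clothing: 806.49
  Media: 817.20
  Food: 1124.10

Highest: Food (1124.10)
Lowest: Electronics (616.43)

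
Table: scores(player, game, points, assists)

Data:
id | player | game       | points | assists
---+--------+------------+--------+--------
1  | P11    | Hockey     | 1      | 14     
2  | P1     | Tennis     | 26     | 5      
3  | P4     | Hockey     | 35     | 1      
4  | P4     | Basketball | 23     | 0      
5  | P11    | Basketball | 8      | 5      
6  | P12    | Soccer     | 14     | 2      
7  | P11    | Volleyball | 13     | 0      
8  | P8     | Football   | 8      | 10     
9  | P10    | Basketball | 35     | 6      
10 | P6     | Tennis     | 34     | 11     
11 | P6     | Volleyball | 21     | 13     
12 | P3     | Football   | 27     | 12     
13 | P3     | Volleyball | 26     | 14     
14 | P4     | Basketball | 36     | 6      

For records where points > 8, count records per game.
SELECT game, COUNT(*)
FROM scores
WHERE points > 8
GROUP BY game

Note: WHERE filters rows before grouping.

Result:
  Basketball: 3
  Football: 1
  Hockey: 1
  Soccer: 1
  Tennis: 2
  Volleyball: 3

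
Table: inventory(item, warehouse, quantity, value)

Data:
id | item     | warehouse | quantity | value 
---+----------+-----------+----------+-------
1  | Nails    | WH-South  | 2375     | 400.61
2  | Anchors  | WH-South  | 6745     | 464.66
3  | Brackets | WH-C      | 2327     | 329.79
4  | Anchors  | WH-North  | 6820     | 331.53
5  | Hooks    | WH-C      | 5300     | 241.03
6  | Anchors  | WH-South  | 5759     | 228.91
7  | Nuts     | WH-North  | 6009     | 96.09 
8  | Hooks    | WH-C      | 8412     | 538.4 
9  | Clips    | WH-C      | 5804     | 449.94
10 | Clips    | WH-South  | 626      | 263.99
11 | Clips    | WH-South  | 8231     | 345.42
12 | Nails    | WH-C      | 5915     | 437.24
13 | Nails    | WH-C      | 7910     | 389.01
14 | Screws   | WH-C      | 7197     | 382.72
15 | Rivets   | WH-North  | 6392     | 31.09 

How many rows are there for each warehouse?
SELECT warehouse, COUNT(*) as count
FROM inventory
GROUP BY warehouse

Result:
  WH-C: 7
  WH-North: 3
  WH-South: 5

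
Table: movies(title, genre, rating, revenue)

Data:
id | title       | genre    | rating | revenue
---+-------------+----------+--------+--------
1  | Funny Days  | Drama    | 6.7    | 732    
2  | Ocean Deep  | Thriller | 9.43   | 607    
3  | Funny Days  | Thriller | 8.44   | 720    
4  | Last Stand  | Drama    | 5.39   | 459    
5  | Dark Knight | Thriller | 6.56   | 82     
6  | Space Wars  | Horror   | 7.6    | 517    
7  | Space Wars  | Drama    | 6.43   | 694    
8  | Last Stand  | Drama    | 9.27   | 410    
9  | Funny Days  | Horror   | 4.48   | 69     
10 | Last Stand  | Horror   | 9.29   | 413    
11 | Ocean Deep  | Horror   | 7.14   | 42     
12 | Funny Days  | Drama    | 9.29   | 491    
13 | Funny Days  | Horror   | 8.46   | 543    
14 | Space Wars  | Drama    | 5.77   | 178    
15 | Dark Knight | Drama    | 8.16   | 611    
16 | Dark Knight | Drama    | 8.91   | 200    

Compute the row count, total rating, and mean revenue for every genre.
SELECT genre,
       COUNT(*) as cnt,
       SUM(rating) as total_rating,
       AVG(revenue) as avg_revenue
FROM movies
GROUP BY genre

Result:
  Drama: 8 records, 59.92 total rating, 471.88 avg revenue
  Horror: 5 records, 36.97 total rating, 316.80 avg revenue
  Thriller: 3 records, 24.43 total rating, 469.67 avg revenue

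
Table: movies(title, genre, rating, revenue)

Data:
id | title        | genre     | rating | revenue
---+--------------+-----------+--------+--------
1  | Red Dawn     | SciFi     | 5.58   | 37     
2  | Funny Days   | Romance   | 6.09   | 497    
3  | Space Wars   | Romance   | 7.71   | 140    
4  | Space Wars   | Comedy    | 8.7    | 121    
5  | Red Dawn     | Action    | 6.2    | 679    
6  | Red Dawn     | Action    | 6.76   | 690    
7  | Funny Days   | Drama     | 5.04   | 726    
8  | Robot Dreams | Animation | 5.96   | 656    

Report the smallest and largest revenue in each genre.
SELECT genre, MIN(revenue), MAX(revenue)
FROM movies
GROUP BY genre

Result:
  Action: min=679, max=690
  Animation: min=656, max=656
  Comedy: min=121, max=121
  Drama: min=726, max=726
  Romance: min=140, max=497
  SciFi: min=37, max=37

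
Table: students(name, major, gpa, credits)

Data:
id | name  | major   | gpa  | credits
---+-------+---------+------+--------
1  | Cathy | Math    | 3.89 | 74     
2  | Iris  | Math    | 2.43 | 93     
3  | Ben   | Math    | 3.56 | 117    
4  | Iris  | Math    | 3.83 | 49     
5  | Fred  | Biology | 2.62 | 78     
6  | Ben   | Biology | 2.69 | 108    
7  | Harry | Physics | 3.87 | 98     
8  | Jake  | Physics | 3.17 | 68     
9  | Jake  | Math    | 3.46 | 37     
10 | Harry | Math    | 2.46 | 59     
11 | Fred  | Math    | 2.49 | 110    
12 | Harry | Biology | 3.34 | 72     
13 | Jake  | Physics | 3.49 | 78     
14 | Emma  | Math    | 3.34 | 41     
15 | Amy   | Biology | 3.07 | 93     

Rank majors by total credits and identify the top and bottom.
SELECT major, SUM(credits)
FROM students
GROUP BY major
ORDER BY SUM(credits)

All groups:
  Physics: 244
  Biology: 351
  Math: 580

Highest: Math (580)
Lowest: Physics (244)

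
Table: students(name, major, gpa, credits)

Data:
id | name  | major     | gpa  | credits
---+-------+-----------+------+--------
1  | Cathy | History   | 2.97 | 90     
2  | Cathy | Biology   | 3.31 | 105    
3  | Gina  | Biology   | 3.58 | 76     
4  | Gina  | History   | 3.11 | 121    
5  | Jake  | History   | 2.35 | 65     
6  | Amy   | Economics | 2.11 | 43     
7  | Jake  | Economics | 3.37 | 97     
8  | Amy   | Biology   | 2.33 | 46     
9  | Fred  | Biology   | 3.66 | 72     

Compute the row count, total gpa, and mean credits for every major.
SELECT major,
       COUNT(*) as cnt,
       SUM(gpa) as total_gpa,
       AVG(credits) as avg_credits
FROM students
GROUP BY major

Result:
  Biology: 4 records, 12.88 total gpa, 74.75 avg credits
  Economics: 2 records, 5.48 total gpa, 70.00 avg credits
  History: 3 records, 8.43 total gpa, 92.00 avg credits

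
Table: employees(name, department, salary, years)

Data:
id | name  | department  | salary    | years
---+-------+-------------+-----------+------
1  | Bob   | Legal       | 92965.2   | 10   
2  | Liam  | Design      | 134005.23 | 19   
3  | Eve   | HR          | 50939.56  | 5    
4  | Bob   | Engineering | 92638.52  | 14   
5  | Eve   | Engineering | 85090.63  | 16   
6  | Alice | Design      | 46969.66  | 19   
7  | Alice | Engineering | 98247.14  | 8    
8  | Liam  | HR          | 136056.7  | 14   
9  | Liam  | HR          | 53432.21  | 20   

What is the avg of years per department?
SELECT department, AVG(years) as result
FROM employees
GROUP BY department

Result:
  Design: 19.00
  Engineering: 12.67
  HR: 13.00
  Legal: 10.00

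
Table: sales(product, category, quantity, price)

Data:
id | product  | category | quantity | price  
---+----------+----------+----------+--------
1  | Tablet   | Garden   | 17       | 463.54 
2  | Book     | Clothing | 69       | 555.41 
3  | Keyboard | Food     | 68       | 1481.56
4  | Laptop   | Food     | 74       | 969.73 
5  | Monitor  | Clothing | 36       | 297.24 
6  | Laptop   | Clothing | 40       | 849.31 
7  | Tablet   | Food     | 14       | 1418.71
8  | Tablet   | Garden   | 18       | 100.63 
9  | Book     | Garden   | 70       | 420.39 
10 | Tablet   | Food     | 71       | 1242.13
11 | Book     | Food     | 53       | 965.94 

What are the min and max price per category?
SELECT category, MIN(price), MAX(price)
FROM sales
GROUP BY category

Result:
  Clothing: min=297.24, max=849.31
  Food: min=965.94, max=1481.56
  Garden: min=100.63, max=463.54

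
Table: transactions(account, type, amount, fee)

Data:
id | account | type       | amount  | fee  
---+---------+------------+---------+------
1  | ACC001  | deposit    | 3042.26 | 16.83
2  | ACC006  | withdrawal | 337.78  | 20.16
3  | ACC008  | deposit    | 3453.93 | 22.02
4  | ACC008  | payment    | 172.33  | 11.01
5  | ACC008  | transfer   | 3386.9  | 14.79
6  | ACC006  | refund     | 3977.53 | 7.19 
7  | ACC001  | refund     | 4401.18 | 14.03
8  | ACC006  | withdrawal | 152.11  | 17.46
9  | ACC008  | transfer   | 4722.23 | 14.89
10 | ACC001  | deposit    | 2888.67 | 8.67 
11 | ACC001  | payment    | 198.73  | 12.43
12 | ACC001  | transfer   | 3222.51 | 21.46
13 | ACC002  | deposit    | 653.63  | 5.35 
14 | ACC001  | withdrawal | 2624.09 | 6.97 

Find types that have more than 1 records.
SELECT type, COUNT(*) as cnt
FROM transactions
GROUP BY type
HAVING COUNT(*) > 1

Result:
  deposit: 4
  payment: 2
  refund: 2
  transfer: 3
  withdrawal: 3

Note: HAVING filters groups after aggregation, WHERE filters rows before.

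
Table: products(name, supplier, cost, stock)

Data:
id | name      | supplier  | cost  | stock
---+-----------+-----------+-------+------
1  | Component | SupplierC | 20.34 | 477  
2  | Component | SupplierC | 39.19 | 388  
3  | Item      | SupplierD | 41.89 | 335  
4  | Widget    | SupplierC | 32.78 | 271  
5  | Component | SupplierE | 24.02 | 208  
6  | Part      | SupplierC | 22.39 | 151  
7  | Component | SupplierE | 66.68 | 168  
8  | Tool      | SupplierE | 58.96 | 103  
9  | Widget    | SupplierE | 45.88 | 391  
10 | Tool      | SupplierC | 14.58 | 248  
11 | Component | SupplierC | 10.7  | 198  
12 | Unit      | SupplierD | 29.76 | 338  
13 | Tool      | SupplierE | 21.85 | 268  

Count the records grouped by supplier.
SELECT supplier, COUNT(*) as count
FROM products
GROUP BY supplier

Result:
  SupplierC: 6
  SupplierD: 2
  SupplierE: 5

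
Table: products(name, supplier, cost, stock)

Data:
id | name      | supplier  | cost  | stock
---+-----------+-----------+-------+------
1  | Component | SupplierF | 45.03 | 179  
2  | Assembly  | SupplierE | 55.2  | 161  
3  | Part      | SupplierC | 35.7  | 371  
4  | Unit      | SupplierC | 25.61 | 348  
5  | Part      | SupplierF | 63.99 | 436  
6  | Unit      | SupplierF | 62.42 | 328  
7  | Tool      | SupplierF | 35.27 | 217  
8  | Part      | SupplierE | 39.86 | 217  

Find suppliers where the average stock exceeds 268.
SELECT supplier, AVG(stock)
FROM products
GROUP BY supplier
HAVING AVG(stock) > 268

Result:
  SupplierC: avg=359.50
  SupplierF: avg=290.00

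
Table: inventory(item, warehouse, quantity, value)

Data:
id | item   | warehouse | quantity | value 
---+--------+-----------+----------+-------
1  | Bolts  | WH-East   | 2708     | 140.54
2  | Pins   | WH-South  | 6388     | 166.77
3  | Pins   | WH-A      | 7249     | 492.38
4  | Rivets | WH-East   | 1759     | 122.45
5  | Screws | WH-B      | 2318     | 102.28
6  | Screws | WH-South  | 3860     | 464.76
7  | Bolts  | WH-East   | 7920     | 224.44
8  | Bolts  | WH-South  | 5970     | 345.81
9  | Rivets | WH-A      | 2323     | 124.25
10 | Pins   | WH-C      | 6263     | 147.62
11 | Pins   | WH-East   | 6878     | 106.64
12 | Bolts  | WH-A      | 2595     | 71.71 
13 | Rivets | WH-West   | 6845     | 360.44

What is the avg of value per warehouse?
SELECT warehouse, AVG(value) as result
FROM inventory
GROUP BY warehouse

Result:
  WH-A: 229.45
  WH-B: 102.28
  WH-C: 147.62
  WH-East: 148.52
  WH-South: 325.78
  WH-West: 360.44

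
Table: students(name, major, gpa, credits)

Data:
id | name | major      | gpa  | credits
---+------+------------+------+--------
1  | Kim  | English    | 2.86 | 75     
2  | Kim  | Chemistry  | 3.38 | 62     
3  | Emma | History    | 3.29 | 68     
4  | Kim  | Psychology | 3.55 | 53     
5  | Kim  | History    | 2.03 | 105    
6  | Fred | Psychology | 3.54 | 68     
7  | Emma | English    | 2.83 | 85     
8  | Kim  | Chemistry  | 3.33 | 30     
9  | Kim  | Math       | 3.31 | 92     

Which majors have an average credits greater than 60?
SELECT major, AVG(credits)
FROM students
GROUP BY major
HAVING AVG(credits) > 60

Result:
  English: avg=80.00
  History: avg=86.50
  Math: avg=92.00
  Psychology: avg=60.50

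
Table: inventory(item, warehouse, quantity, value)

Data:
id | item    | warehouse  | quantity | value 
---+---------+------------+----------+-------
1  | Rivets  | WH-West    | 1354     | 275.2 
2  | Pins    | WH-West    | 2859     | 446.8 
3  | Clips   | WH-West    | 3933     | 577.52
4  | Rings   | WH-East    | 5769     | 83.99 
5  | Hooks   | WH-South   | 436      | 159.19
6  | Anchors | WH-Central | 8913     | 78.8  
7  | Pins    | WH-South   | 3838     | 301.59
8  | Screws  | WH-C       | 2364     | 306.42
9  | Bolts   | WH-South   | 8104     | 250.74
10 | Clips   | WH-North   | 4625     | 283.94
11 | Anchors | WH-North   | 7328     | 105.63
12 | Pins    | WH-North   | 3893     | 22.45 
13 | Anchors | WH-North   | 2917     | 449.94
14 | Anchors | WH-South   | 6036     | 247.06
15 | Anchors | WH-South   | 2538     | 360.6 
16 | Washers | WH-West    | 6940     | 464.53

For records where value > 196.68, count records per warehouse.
SELECT warehouse, COUNT(*)
FROM inventory
WHERE value > 196.68
GROUP BY warehouse

Note: WHERE filters rows before grouping.

Result:
  WH-C: 1
  WH-North: 2
  WH-South: 4
  WH-West: 4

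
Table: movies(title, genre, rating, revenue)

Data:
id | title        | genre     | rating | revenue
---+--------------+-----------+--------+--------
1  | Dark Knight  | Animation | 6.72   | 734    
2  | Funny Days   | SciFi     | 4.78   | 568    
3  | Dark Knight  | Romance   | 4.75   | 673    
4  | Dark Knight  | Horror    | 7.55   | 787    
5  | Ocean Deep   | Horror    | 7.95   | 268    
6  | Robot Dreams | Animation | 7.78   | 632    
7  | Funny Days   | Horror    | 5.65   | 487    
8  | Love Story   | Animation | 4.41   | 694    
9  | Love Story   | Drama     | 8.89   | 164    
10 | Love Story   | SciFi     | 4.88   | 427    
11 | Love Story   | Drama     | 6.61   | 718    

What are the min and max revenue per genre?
SELECT genre, MIN(revenue), MAX(revenue)
FROM movies
GROUP BY genre

Result:
  Animation: min=632, max=734
  Drama: min=164, max=718
  Horror: min=268, max=787
  Romance: min=673, max=673
  SciFi: min=427, max=568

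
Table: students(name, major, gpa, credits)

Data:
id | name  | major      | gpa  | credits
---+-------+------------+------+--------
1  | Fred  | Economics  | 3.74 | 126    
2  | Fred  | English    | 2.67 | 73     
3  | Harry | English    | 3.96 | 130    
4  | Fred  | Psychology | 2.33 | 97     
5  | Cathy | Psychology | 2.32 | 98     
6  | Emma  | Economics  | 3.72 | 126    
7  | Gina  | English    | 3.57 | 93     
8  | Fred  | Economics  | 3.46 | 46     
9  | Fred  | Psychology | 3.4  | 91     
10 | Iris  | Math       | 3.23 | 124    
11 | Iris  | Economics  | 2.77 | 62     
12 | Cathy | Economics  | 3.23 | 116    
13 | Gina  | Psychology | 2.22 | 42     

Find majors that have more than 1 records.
SELECT major, COUNT(*) as cnt
FROM students
GROUP BY major
HAVING COUNT(*) > 1

Result:
  Economics: 5
  English: 3
  Psychology: 4

Note: HAVING filters groups after aggregation, WHERE filters rows before.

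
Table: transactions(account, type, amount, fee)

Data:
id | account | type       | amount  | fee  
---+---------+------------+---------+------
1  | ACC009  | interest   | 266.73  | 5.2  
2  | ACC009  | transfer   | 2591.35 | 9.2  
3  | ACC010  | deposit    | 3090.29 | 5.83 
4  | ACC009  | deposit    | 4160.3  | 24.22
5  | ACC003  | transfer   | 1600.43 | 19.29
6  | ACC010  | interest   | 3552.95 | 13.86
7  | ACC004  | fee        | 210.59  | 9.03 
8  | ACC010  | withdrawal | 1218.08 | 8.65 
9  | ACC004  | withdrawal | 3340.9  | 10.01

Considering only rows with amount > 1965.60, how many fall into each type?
SELECT type, COUNT(*)
FROM transactions
WHERE amount > 1965.60
GROUP BY type

Note: WHERE filters rows before grouping.

Result:
  deposit: 2
  interest: 1
  transfer: 1
  withdrawal: 1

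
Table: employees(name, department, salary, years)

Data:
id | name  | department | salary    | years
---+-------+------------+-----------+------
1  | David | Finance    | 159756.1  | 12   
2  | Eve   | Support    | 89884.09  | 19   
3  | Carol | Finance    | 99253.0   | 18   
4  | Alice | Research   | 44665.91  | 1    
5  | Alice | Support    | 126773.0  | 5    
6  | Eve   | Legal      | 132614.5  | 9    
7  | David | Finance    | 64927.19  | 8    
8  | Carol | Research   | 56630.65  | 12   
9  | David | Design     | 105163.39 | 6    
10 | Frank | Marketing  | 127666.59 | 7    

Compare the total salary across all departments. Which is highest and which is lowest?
SELECT department, SUM(salary)
FROM employees
GROUP BY department
ORDER BY SUM(salary)

All groups:
  Research: 101296.56
  Design: 105163.39
  Marketing: 127666.59
  Legal: 132614.50
  Support: 216657.09
  Finance: 323936.29

Highest: Finance (323936.29)
Lowest: Research (101296.56)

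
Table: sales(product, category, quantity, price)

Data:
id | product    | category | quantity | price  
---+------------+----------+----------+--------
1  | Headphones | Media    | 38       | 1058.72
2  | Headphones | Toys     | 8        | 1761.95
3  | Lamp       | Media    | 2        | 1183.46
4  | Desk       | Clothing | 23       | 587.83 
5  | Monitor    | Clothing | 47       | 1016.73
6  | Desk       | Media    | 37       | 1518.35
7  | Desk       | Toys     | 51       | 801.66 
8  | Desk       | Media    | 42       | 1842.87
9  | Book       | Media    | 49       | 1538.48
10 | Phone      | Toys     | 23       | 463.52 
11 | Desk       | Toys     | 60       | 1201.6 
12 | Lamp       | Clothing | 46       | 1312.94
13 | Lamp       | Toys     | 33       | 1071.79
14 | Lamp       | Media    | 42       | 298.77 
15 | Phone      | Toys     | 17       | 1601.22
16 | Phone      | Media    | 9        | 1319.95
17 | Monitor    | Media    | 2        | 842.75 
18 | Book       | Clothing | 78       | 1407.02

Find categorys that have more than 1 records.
SELECT category, COUNT(*) as cnt
FROM sales
GROUP BY category
HAVING COUNT(*) > 1

Result:
  Clothing: 4
  Media: 8
  Toys: 6

Note: HAVING filters groups after aggregation, WHERE filters rows before.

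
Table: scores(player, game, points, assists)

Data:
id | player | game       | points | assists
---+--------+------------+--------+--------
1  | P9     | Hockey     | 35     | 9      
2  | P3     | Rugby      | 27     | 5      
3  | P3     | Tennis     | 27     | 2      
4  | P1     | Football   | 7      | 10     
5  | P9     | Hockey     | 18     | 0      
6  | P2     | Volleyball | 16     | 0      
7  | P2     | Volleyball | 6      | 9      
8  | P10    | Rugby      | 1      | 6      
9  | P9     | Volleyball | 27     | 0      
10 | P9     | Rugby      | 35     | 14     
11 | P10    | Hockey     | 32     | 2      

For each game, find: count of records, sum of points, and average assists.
SELECT game,
       COUNT(*) as cnt,
       SUM(points) as total_points,
       AVG(assists) as avg_assists
FROM scores
GROUP BY game

Result:
  Football: 1 records, 7 total points, 10.00 avg assists
  Hockey: 3 records, 85 total points, 3.67 avg assists
  Rugby: 3 records, 63 total points, 8.33 avg assists
  Tennis: 1 records, 27 total points, 2.00 avg assists
  Volleyball: 3 records, 49 total points, 3.00 avg assists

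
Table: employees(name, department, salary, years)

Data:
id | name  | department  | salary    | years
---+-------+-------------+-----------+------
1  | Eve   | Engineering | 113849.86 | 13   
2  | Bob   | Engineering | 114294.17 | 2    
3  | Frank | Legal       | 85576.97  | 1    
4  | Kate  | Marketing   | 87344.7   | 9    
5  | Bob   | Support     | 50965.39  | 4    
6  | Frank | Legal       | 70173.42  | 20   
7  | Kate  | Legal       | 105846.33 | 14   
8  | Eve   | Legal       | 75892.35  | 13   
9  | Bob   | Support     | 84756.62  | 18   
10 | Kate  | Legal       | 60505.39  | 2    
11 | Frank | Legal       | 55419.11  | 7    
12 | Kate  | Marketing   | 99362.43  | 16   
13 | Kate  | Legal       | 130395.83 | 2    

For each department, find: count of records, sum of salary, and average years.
SELECT department,
       COUNT(*) as cnt,
       SUM(salary) as total_salary,
       AVG(years) as avg_years
FROM employees
GROUP BY department

Result:
  Engineering: 2 records, 228144.03 total salary, 7.50 avg years
  Legal: 7 records, 583809.40 total salary, 8.43 avg years
  Marketing: 2 records, 186707.13 total salary, 12.50 avg years
  Support: 2 records, 135722.01 total salary, 11.00 avg years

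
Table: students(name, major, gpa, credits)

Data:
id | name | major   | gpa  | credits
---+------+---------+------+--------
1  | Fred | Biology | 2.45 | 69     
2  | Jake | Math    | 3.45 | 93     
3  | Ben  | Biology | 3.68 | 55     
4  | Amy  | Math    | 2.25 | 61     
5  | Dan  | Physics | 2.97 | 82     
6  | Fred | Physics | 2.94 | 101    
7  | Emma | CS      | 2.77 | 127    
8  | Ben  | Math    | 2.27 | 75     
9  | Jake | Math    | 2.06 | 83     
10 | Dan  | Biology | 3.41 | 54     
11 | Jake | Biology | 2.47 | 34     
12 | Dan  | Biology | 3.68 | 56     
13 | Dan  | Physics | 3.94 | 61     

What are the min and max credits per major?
SELECT major, MIN(credits), MAX(credits)
FROM students
GROUP BY major

Result:
  Biology: min=34, max=69
  CS: min=127, max=127
  Math: min=61, max=93
  Physics: min=61, max=101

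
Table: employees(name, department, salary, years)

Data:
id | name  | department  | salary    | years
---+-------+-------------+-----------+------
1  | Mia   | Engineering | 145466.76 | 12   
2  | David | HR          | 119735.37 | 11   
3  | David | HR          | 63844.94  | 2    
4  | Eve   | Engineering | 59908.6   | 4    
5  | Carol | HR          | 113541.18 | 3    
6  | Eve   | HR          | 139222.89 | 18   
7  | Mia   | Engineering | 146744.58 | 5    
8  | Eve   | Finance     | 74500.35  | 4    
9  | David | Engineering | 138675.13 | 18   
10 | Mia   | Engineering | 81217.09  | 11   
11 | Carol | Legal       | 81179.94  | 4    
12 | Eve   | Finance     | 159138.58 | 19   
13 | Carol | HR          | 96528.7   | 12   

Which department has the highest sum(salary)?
SELECT department, SUM(salary) as val
FROM employees
GROUP BY department
ORDER BY val DESC
LIMIT 1

Result: Engineering with sum(salary) = 572012.16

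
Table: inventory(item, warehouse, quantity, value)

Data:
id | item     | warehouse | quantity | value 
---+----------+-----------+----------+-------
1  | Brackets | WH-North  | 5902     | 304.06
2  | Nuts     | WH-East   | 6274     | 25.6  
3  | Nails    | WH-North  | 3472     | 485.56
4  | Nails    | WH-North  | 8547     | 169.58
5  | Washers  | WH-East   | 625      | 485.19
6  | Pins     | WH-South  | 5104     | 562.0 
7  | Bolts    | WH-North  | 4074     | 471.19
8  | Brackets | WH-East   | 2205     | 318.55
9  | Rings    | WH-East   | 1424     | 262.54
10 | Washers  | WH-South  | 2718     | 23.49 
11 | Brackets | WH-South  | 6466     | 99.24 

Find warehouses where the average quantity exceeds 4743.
SELECT warehouse, AVG(quantity)
FROM inventory
GROUP BY warehouse
HAVING AVG(quantity) > 4743

Result:
  WH-North: avg=5498.75
  WH-South: avg=4762.67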